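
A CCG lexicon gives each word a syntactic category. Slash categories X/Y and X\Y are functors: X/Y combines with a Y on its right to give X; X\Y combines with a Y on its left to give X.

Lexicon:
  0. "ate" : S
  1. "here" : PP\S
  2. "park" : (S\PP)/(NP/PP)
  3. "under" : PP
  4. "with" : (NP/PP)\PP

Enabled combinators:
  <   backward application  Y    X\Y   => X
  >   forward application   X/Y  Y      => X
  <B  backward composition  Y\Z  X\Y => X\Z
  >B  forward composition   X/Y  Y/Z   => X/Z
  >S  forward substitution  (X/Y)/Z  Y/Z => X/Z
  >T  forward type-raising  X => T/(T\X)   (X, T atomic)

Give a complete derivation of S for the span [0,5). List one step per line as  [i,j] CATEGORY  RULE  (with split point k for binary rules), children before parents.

[0,1] S  lex  "ate"
[0,1] PP/(PP\S)  >T
[1,2] PP\S  lex  "here"
[0,2] PP  >  k=1
[2,3] (S\PP)/(NP/PP)  lex  "park"
[3,4] PP  lex  "under"
[4,5] (NP/PP)\PP  lex  "with"
[3,5] NP/PP  <  k=4
[2,5] S\PP  >  k=3
[0,5] S  <  k=2

[0,5] S   <
  [0,2] PP   >
    [0,1] PP/(PP\S)   >T
      [0,1] "ate" : S
    [1,2] "here" : PP\S
  [2,5] S\PP   >
    [2,3] "park" : (S\PP)/(NP/PP)
    [3,5] NP/PP   <
      [3,4] "under" : PP
      [4,5] "with" : (NP/PP)\PP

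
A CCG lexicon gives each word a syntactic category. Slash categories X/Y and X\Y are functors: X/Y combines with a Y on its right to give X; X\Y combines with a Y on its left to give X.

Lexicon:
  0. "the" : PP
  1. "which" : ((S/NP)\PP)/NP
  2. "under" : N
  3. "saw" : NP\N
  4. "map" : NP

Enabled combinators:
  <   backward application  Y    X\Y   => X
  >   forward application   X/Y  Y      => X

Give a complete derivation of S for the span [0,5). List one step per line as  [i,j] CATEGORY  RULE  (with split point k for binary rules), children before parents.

[0,5] S   >
  [0,4] S/NP   <
    [0,1] "the" : PP
    [1,4] (S/NP)\PP   >
      [1,2] "which" : ((S/NP)\PP)/NP
      [2,4] NP   <
        [2,3] "under" : N
        [3,4] "saw" : NP\N
  [4,5] "map" : NP

[0,1] PP  lex  "the"
[1,2] ((S/NP)\PP)/NP  lex  "which"
[2,3] N  lex  "under"
[3,4] NP\N  lex  "saw"
[2,4] NP  <  k=3
[1,4] (S/NP)\PP  >  k=2
[0,4] S/NP  <  k=1
[4,5] NP  lex  "map"
[0,5] S  >  k=4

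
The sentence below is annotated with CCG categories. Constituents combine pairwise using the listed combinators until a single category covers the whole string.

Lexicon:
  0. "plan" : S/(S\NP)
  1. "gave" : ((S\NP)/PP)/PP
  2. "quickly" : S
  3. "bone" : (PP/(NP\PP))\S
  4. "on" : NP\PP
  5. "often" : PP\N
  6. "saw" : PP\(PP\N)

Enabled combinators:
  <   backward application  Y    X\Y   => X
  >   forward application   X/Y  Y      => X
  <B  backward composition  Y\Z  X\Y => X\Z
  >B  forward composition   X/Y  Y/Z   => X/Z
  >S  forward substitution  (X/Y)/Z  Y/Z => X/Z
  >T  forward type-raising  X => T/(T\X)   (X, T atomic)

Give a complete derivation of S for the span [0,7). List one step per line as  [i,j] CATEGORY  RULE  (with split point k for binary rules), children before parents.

[0,7] S   >
  [0,1] "plan" : S/(S\NP)
  [1,7] S\NP   >
    [1,5] (S\NP)/PP   >
      [1,2] "gave" : ((S\NP)/PP)/PP
      [2,5] PP   >
        [2,4] PP/(NP\PP)   <
          [2,3] "quickly" : S
          [3,4] "bone" : (PP/(NP\PP))\S
        [4,5] "on" : NP\PP
    [5,7] PP   <
      [5,6] "often" : PP\N
      [6,7] "saw" : PP\(PP\N)

[0,1] S/(S\NP)  lex  "plan"
[1,2] ((S\NP)/PP)/PP  lex  "gave"
[2,3] S  lex  "quickly"
[3,4] (PP/(NP\PP))\S  lex  "bone"
[2,4] PP/(NP\PP)  <  k=3
[4,5] NP\PP  lex  "on"
[2,5] PP  >  k=4
[1,5] (S\NP)/PP  >  k=2
[5,6] PP\N  lex  "often"
[6,7] PP\(PP\N)  lex  "saw"
[5,7] PP  <  k=6
[1,7] S\NP  >  k=5
[0,7] S  >  k=1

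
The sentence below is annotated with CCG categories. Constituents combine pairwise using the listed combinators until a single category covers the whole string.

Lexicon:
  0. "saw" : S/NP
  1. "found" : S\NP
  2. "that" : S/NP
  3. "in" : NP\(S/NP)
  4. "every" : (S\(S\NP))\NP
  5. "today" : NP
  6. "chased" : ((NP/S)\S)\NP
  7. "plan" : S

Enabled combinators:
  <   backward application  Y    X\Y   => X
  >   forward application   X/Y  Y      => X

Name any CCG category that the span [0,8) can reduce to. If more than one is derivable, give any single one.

[0,8] S   >
  [0,1] "saw" : S/NP
  [1,8] NP   >
    [1,7] NP/S   <
      [1,5] S   <
        [1,2] "found" : S\NP
        [2,5] S\(S\NP)   <
          [2,4] NP   <
            [2,3] "that" : S/NP
            [3,4] "in" : NP\(S/NP)
          [4,5] "every" : (S\(S\NP))\NP
      [5,7] (NP/S)\S   <
        [5,6] "today" : NP
        [6,7] "chased" : ((NP/S)\S)\NP
    [7,8] "plan" : S

S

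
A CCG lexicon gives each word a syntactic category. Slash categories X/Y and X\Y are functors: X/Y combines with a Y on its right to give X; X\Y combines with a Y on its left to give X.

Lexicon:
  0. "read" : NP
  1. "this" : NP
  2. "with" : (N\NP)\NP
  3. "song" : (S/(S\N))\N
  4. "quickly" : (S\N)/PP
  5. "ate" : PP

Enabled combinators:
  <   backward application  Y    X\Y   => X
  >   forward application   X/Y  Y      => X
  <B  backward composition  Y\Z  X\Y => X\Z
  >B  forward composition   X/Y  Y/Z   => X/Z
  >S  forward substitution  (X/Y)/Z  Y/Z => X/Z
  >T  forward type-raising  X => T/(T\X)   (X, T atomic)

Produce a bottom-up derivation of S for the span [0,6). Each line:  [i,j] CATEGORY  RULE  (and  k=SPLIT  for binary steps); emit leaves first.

[0,1] NP  lex  "read"
[1,2] NP  lex  "this"
[2,3] (N\NP)\NP  lex  "with"
[1,3] N\NP  <  k=2
[0,3] N  <  k=1
[3,4] (S/(S\N))\N  lex  "song"
[0,4] S/(S\N)  <  k=3
[4,5] (S\N)/PP  lex  "quickly"
[5,6] PP  lex  "ate"
[4,6] S\N  >  k=5
[0,6] S  >  k=4

[0,6] S   >
  [0,4] S/(S\N)   <
    [0,3] N   <
      [0,1] "read" : NP
      [1,3] N\NP   <
        [1,2] "this" : NP
        [2,3] "with" : (N\NP)\NP
    [3,4] "song" : (S/(S\N))\N
  [4,6] S\N   >
    [4,5] "quickly" : (S\N)/PP
    [5,6] "ate" : PP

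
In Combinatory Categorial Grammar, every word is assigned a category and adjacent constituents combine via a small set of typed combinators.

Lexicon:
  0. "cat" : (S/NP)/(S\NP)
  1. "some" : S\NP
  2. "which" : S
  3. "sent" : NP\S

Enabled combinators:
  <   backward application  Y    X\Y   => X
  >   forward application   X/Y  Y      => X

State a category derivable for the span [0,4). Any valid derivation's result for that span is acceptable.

S

[0,4] S   >
  [0,2] S/NP   >
    [0,1] "cat" : (S/NP)/(S\NP)
    [1,2] "some" : S\NP
  [2,4] NP   <
    [2,3] "which" : S
    [3,4] "sent" : NP\S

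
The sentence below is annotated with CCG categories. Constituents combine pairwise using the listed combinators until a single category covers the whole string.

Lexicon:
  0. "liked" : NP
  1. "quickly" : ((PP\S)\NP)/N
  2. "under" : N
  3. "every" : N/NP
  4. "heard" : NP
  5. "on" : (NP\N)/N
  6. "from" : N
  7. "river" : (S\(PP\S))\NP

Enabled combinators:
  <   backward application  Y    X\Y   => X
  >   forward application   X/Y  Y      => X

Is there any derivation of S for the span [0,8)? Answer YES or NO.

YES

[0,8] S   <
  [0,3] PP\S   <
    [0,1] "liked" : NP
    [1,3] (PP\S)\NP   >
      [1,2] "quickly" : ((PP\S)\NP)/N
      [2,3] "under" : N
  [3,8] S\(PP\S)   <
    [3,7] NP   <
      [3,5] N   >
        [3,4] "every" : N/NP
        [4,5] "heard" : NP
      [5,7] NP\N   >
        [5,6] "on" : (NP\N)/N
        [6,7] "from" : N
    [7,8] "river" : (S\(PP\S))\NP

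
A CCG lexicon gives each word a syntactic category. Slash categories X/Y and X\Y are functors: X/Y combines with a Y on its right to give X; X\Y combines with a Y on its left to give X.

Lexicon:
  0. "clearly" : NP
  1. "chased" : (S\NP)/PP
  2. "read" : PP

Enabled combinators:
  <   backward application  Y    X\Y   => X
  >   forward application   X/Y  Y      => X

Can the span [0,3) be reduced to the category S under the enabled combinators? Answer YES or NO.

[0,3] S   <
  [0,1] "clearly" : NP
  [1,3] S\NP   >
    [1,2] "chased" : (S\NP)/PP
    [2,3] "read" : PP

YES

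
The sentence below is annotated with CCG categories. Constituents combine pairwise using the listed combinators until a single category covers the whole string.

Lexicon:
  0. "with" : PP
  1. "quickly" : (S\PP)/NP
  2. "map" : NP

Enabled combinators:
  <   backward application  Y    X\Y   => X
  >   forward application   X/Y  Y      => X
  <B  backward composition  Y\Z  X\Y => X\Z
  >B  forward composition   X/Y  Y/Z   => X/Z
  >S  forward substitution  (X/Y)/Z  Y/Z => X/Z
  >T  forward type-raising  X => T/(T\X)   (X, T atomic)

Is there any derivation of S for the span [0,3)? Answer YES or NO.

YES

[0,3] S   <
  [0,1] "with" : PP
  [1,3] S\PP   >
    [1,2] "quickly" : (S\PP)/NP
    [2,3] "map" : NP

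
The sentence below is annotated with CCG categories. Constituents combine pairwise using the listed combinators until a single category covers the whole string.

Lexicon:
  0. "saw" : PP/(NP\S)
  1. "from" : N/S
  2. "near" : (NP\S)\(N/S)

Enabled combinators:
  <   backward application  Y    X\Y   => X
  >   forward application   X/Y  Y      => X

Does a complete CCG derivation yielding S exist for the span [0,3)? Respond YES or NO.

PP/(NP\S) N/S (NP\S)\(N/S)
CKY chart[0,3] = {PP}; S ∉ chart

NO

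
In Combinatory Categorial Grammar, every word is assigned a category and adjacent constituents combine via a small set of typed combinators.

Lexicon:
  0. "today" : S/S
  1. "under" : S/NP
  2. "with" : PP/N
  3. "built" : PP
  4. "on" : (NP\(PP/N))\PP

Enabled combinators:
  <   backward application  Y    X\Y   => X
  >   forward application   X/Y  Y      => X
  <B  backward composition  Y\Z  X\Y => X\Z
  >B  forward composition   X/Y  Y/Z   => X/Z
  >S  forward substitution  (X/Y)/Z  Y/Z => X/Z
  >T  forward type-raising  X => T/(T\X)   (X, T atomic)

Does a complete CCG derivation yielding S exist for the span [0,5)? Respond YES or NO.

YES

[0,5] S   >
  [0,2] S/NP   >B
    [0,1] "today" : S/S
    [1,2] "under" : S/NP
  [2,5] NP   <
    [2,3] "with" : PP/N
    [3,5] NP\(PP/N)   <
      [3,4] "built" : PP
      [4,5] "on" : (NP\(PP/N))\PP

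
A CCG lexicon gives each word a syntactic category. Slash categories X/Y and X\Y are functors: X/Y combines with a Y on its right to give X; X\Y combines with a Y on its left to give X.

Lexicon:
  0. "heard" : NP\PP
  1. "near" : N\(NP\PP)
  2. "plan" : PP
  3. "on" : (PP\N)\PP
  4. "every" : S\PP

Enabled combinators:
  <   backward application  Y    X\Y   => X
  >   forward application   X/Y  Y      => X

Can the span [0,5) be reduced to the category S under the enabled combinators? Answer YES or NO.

[0,5] S   <
  [0,4] PP   <
    [0,2] N   <
      [0,1] "heard" : NP\PP
      [1,2] "near" : N\(NP\PP)
    [2,4] PP\N   <
      [2,3] "plan" : PP
      [3,4] "on" : (PP\N)\PP
  [4,5] "every" : S\PP

YES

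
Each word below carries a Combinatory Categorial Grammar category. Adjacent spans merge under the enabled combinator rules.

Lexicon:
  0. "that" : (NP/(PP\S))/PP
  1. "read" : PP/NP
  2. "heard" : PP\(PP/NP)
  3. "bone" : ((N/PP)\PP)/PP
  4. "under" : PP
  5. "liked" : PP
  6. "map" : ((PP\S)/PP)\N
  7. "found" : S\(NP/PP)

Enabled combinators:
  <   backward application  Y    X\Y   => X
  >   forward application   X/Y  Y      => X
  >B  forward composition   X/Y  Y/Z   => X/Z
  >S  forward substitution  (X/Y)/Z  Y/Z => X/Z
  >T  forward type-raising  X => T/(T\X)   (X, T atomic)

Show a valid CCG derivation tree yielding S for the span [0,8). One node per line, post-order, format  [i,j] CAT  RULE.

[0,8] S   <
  [0,7] NP/PP   >S
    [0,1] "that" : (NP/(PP\S))/PP
    [1,7] (PP\S)/PP   <
      [1,6] N   >
        [1,5] N/PP   <
          [1,3] PP   <
            [1,2] "read" : PP/NP
            [2,3] "heard" : PP\(PP/NP)
          [3,5] (N/PP)\PP   >
            [3,4] "bone" : ((N/PP)\PP)/PP
            [4,5] "under" : PP
        [5,6] "liked" : PP
      [6,7] "map" : ((PP\S)/PP)\N
  [7,8] "found" : S\(NP/PP)

[0,1] (NP/(PP\S))/PP  lex  "that"
[1,2] PP/NP  lex  "read"
[2,3] PP\(PP/NP)  lex  "heard"
[1,3] PP  <  k=2
[3,4] ((N/PP)\PP)/PP  lex  "bone"
[4,5] PP  lex  "under"
[3,5] (N/PP)\PP  >  k=4
[1,5] N/PP  <  k=3
[5,6] PP  lex  "liked"
[1,6] N  >  k=5
[6,7] ((PP\S)/PP)\N  lex  "map"
[1,7] (PP\S)/PP  <  k=6
[0,7] NP/PP  >S  k=1
[7,8] S\(NP/PP)  lex  "found"
[0,8] S  <  k=7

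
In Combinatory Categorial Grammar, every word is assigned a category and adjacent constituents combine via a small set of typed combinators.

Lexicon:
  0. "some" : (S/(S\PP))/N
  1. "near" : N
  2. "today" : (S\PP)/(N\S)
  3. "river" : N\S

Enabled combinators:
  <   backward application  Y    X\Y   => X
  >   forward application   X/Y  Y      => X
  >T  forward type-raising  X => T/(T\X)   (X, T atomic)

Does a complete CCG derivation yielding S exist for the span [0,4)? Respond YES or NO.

YES

[0,4] S   >
  [0,2] S/(S\PP)   >
    [0,1] "some" : (S/(S\PP))/N
    [1,2] "near" : N
  [2,4] S\PP   >
    [2,3] "today" : (S\PP)/(N\S)
    [3,4] "river" : N\S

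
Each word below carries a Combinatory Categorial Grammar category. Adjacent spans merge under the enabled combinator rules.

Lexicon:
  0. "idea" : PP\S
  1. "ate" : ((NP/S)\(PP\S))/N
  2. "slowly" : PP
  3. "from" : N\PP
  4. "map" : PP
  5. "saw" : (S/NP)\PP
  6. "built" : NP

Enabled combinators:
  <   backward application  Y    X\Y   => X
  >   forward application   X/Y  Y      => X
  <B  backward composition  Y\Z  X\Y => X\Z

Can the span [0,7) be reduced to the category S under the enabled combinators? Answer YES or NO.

NO

PP\S ((NP/S)\(PP\S))/N PP N\PP PP (S/NP)\PP NP
CKY chart[0,7] = {NP}; S ∉ chart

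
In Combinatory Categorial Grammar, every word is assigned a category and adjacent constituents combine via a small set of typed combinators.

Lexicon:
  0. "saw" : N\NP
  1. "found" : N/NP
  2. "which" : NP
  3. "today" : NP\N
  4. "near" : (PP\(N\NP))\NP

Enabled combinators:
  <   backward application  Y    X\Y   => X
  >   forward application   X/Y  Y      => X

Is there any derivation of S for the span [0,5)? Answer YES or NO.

N\NP N/NP NP NP\N (PP\(N\NP))\NP
CKY chart[0,5] = {PP}; S ∉ chart

NO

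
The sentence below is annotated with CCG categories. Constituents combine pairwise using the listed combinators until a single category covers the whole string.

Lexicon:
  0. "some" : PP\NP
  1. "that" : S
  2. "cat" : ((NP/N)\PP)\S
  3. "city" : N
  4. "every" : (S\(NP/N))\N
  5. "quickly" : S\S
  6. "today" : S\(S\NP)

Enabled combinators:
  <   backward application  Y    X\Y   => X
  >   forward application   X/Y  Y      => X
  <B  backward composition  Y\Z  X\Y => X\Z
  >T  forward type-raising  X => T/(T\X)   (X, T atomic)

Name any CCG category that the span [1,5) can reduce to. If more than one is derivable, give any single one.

[0,7] S   <
  [0,6] S\NP   <B
    [0,5] S\NP   <B
      [0,1] "some" : PP\NP
      [1,5] S\PP   <B
        [1,3] (NP/N)\PP   <
          [1,2] "that" : S
          [2,3] "cat" : ((NP/N)\PP)\S
        [3,5] S\(NP/N)   <
          [3,4] "city" : N
          [4,5] "every" : (S\(NP/N))\N
    [5,6] "quickly" : S\S
  [6,7] "today" : S\(S\NP)

S\PP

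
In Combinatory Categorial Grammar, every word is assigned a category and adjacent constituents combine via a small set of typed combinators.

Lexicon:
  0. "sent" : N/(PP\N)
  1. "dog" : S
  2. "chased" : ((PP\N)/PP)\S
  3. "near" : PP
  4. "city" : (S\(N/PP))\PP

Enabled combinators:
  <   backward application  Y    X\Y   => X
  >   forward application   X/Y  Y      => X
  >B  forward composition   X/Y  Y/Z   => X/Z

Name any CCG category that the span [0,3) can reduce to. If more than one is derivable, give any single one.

N/PP

[0,5] S   <
  [0,3] N/PP   >B
    [0,1] "sent" : N/(PP\N)
    [1,3] (PP\N)/PP   <
      [1,2] "dog" : S
      [2,3] "chased" : ((PP\N)/PP)\S
  [3,5] S\(N/PP)   <
    [3,4] "near" : PP
    [4,5] "city" : (S\(N/PP))\PP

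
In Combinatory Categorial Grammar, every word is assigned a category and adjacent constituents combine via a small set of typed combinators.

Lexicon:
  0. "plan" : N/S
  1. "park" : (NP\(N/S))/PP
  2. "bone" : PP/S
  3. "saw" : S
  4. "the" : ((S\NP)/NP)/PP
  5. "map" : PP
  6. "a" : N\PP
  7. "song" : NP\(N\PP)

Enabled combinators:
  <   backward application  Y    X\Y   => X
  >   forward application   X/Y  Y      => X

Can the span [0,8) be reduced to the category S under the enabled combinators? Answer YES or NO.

YES

[0,8] S   <
  [0,4] NP   <
    [0,1] "plan" : N/S
    [1,4] NP\(N/S)   >
      [1,2] "park" : (NP\(N/S))/PP
      [2,4] PP   >
        [2,3] "bone" : PP/S
        [3,4] "saw" : S
  [4,8] S\NP   >
    [4,6] (S\NP)/NP   >
      [4,5] "the" : ((S\NP)/NP)/PP
      [5,6] "map" : PP
    [6,8] NP   <
      [6,7] "a" : N\PP
      [7,8] "song" : NP\(N\PP)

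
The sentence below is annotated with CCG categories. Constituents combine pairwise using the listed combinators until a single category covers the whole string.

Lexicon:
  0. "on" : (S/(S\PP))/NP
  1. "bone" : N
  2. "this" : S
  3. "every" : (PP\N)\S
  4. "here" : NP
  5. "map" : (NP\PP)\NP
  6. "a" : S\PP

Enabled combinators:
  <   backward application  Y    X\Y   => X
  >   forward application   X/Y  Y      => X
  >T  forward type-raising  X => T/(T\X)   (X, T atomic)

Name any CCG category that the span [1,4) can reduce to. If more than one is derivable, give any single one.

PP

[0,7] S   >
  [0,6] S/(S\PP)   >
    [0,1] "on" : (S/(S\PP))/NP
    [1,6] NP   <
      [1,4] PP   >
        [1,2] PP/(PP\N)   >T
          [1,2] "bone" : N
        [2,4] PP\N   <
          [2,3] "this" : S
          [3,4] "every" : (PP\N)\S
      [4,6] NP\PP   <
        [4,5] "here" : NP
        [5,6] "map" : (NP\PP)\NP
  [6,7] "a" : S\PP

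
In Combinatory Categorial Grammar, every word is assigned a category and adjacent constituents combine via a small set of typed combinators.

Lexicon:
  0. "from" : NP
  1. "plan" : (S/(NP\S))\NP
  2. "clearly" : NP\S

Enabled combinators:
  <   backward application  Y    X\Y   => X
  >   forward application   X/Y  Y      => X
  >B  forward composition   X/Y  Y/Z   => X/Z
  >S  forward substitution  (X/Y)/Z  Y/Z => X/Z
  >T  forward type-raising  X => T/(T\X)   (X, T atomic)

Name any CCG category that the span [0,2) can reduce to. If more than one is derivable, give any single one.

[0,3] S   >
  [0,2] S/(NP\S)   <
    [0,1] "from" : NP
    [1,2] "plan" : (S/(NP\S))\NP
  [2,3] "clearly" : NP\S

S/(NP\S)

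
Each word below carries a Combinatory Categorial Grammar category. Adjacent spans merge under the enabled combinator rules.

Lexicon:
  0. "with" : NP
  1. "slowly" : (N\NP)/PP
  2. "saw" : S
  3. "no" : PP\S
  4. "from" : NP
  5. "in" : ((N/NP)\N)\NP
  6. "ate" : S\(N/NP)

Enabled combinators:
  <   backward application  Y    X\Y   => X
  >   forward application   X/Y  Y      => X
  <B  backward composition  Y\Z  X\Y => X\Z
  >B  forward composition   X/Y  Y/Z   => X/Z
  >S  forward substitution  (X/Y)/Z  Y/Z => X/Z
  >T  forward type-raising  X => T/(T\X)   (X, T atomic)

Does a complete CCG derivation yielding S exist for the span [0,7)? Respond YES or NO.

[0,7] S   <
  [0,4] N   >
    [0,1] N/(N\NP)   >T
      [0,1] "with" : NP
    [1,4] N\NP   >
      [1,2] "slowly" : (N\NP)/PP
      [2,4] PP   <
        [2,3] "saw" : S
        [3,4] "no" : PP\S
  [4,7] S\N   <B
    [4,6] (N/NP)\N   <
      [4,5] "from" : NP
      [5,6] "in" : ((N/NP)\N)\NP
    [6,7] "ate" : S\(N/NP)

YES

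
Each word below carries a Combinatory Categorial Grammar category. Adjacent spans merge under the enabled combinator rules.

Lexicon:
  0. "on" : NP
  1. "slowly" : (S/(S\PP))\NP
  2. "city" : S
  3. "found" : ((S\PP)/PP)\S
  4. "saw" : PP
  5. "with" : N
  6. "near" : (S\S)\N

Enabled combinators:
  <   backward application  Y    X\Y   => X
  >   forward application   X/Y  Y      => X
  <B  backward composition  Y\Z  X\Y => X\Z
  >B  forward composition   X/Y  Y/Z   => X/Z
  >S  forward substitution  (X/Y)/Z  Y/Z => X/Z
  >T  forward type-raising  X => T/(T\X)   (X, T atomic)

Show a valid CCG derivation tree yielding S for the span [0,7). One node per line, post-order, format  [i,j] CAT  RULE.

[0,7] S   >
  [0,2] S/(S\PP)   <
    [0,1] "on" : NP
    [1,2] "slowly" : (S/(S\PP))\NP
  [2,7] S\PP   <B
    [2,5] S\PP   >
      [2,4] (S\PP)/PP   <
        [2,3] "city" : S
        [3,4] "found" : ((S\PP)/PP)\S
      [4,5] "saw" : PP
    [5,7] S\S   <
      [5,6] "with" : N
      [6,7] "near" : (S\S)\N

[0,1] NP  lex  "on"
[1,2] (S/(S\PP))\NP  lex  "slowly"
[0,2] S/(S\PP)  <  k=1
[2,3] S  lex  "city"
[3,4] ((S\PP)/PP)\S  lex  "found"
[2,4] (S\PP)/PP  <  k=3
[4,5] PP  lex  "saw"
[2,5] S\PP  >  k=4
[5,6] N  lex  "with"
[6,7] (S\S)\N  lex  "near"
[5,7] S\S  <  k=6
[2,7] S\PP  <B  k=5
[0,7] S  >  k=2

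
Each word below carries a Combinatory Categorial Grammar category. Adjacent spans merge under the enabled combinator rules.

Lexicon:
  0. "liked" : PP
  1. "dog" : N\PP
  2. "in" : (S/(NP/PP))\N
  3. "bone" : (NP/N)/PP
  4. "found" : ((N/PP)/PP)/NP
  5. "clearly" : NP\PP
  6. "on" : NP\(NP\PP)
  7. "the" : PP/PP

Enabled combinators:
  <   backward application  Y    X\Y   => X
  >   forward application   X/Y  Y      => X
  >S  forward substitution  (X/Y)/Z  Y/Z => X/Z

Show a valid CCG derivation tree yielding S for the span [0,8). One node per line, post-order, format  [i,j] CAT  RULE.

[0,1] PP  lex  "liked"
[1,2] N\PP  lex  "dog"
[0,2] N  <  k=1
[2,3] (S/(NP/PP))\N  lex  "in"
[0,3] S/(NP/PP)  <  k=2
[3,4] (NP/N)/PP  lex  "bone"
[4,5] ((N/PP)/PP)/NP  lex  "found"
[5,6] NP\PP  lex  "clearly"
[6,7] NP\(NP\PP)  lex  "on"
[5,7] NP  <  k=6
[4,7] (N/PP)/PP  >  k=5
[7,8] PP/PP  lex  "the"
[4,8] N/PP  >S  k=7
[3,8] NP/PP  >S  k=4
[0,8] S  >  k=3

[0,8] S   >
  [0,3] S/(NP/PP)   <
    [0,2] N   <
      [0,1] "liked" : PP
      [1,2] "dog" : N\PP
    [2,3] "in" : (S/(NP/PP))\N
  [3,8] NP/PP   >S
    [3,4] "bone" : (NP/N)/PP
    [4,8] N/PP   >S
      [4,7] (N/PP)/PP   >
        [4,5] "found" : ((N/PP)/PP)/NP
        [5,7] NP   <
          [5,6] "clearly" : NP\PP
          [6,7] "on" : NP\(NP\PP)
      [7,8] "the" : PP/PP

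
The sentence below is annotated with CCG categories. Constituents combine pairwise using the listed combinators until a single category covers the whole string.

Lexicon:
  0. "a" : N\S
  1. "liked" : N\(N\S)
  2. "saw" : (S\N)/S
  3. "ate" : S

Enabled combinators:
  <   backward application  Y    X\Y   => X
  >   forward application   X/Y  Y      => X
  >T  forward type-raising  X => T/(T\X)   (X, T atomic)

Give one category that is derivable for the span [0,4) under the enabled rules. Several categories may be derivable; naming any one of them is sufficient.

[0,4] S   <
  [0,2] N   <
    [0,1] "a" : N\S
    [1,2] "liked" : N\(N\S)
  [2,4] S\N   >
    [2,3] "saw" : (S\N)/S
    [3,4] "ate" : S

S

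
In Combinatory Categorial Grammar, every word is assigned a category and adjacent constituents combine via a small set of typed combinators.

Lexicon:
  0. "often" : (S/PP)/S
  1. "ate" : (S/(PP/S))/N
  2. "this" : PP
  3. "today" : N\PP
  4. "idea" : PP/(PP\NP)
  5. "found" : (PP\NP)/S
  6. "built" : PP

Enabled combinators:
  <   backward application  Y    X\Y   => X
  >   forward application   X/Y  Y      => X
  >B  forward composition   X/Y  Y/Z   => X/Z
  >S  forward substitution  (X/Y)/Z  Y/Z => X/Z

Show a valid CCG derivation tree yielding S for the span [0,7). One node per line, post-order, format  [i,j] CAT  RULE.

[0,1] (S/PP)/S  lex  "often"
[1,2] (S/(PP/S))/N  lex  "ate"
[2,3] PP  lex  "this"
[3,4] N\PP  lex  "today"
[2,4] N  <  k=3
[1,4] S/(PP/S)  >  k=2
[4,5] PP/(PP\NP)  lex  "idea"
[5,6] (PP\NP)/S  lex  "found"
[4,6] PP/S  >B  k=5
[1,6] S  >  k=4
[0,6] S/PP  >  k=1
[6,7] PP  lex  "built"
[0,7] S  >  k=6

[0,7] S   >
  [0,6] S/PP   >
    [0,1] "often" : (S/PP)/S
    [1,6] S   >
      [1,4] S/(PP/S)   >
        [1,2] "ate" : (S/(PP/S))/N
        [2,4] N   <
          [2,3] "this" : PP
          [3,4] "today" : N\PP
      [4,6] PP/S   >B
        [4,5] "idea" : PP/(PP\NP)
        [5,6] "found" : (PP\NP)/S
  [6,7] "built" : PP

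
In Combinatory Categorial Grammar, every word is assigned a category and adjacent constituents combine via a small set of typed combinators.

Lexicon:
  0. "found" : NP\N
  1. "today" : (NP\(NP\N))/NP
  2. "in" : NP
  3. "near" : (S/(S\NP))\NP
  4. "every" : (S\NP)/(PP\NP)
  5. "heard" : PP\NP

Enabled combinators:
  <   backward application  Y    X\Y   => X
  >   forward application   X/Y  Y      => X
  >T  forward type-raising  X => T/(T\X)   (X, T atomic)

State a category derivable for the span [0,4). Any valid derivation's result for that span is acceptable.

S/(S\NP)

[0,6] S   >
  [0,4] S/(S\NP)   <
    [0,3] NP   <
      [0,1] "found" : NP\N
      [1,3] NP\(NP\N)   >
        [1,2] "today" : (NP\(NP\N))/NP
        [2,3] "in" : NP
    [3,4] "near" : (S/(S\NP))\NP
  [4,6] S\NP   >
    [4,5] "every" : (S\NP)/(PP\NP)
    [5,6] "heard" : PP\NP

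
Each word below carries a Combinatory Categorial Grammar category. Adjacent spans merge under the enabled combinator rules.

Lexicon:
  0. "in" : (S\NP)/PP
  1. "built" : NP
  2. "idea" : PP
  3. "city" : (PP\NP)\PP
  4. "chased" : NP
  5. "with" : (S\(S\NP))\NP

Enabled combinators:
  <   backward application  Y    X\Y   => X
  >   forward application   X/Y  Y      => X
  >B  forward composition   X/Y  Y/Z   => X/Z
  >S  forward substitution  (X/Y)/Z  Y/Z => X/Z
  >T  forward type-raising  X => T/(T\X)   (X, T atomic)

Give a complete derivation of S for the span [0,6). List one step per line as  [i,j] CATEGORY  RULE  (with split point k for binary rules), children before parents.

[0,6] S   <
  [0,4] S\NP   >
    [0,1] "in" : (S\NP)/PP
    [1,4] PP   >
      [1,2] PP/(PP\NP)   >T
        [1,2] "built" : NP
      [2,4] PP\NP   <
        [2,3] "idea" : PP
        [3,4] "city" : (PP\NP)\PP
  [4,6] S\(S\NP)   <
    [4,5] "chased" : NP
    [5,6] "with" : (S\(S\NP))\NP

[0,1] (S\NP)/PP  lex  "in"
[1,2] NP  lex  "built"
[1,2] PP/(PP\NP)  >T
[2,3] PP  lex  "idea"
[3,4] (PP\NP)\PP  lex  "city"
[2,4] PP\NP  <  k=3
[1,4] PP  >  k=2
[0,4] S\NP  >  k=1
[4,5] NP  lex  "chased"
[5,6] (S\(S\NP))\NP  lex  "with"
[4,6] S\(S\NP)  <  k=5
[0,6] S  <  k=4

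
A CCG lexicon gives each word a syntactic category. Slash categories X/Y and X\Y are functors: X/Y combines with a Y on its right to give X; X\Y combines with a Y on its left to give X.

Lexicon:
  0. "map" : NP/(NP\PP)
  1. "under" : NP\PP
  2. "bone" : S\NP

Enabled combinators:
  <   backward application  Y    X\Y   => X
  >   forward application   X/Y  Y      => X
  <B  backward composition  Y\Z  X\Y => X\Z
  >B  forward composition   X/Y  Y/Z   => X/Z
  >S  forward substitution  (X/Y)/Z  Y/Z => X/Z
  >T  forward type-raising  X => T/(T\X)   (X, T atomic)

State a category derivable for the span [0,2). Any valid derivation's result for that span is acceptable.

[0,3] S   <
  [0,2] NP   >
    [0,1] "map" : NP/(NP\PP)
    [1,2] "under" : NP\PP
  [2,3] "bone" : S\NP

NP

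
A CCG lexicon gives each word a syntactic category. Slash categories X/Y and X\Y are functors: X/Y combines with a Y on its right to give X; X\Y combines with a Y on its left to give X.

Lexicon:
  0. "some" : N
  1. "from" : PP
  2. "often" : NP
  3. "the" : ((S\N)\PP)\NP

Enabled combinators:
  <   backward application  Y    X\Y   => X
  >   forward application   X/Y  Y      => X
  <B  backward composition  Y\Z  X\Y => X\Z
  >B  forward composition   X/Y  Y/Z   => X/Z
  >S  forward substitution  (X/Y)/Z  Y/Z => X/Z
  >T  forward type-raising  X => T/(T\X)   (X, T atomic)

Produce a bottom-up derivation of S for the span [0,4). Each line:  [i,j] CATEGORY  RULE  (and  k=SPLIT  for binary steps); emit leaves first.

[0,4] S   <
  [0,1] "some" : N
  [1,4] S\N   <
    [1,2] "from" : PP
    [2,4] (S\N)\PP   <
      [2,3] "often" : NP
      [3,4] "the" : ((S\N)\PP)\NP

[0,1] N  lex  "some"
[1,2] PP  lex  "from"
[2,3] NP  lex  "often"
[3,4] ((S\N)\PP)\NP  lex  "the"
[2,4] (S\N)\PP  <  k=3
[1,4] S\N  <  k=2
[0,4] S  <  k=1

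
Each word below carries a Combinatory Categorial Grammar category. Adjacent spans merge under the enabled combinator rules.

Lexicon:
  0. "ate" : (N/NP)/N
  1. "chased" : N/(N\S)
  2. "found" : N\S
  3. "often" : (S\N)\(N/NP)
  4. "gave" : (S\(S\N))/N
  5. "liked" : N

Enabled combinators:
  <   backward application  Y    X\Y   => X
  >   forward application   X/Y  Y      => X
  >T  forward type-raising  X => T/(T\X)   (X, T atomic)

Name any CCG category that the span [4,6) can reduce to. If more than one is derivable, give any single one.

S\(S\N)

[0,6] S   <
  [0,4] S\N   <
    [0,3] N/NP   >
      [0,1] "ate" : (N/NP)/N
      [1,3] N   >
        [1,2] "chased" : N/(N\S)
        [2,3] "found" : N\S
    [3,4] "often" : (S\N)\(N/NP)
  [4,6] S\(S\N)   >
    [4,5] "gave" : (S\(S\N))/N
    [5,6] "liked" : N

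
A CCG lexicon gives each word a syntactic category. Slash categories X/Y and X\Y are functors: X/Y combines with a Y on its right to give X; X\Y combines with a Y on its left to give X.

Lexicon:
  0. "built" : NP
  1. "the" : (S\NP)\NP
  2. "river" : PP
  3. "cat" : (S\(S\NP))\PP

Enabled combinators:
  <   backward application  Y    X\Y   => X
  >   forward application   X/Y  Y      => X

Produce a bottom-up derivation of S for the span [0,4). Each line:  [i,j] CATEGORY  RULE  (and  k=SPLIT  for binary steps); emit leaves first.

[0,4] S   <
  [0,2] S\NP   <
    [0,1] "built" : NP
    [1,2] "the" : (S\NP)\NP
  [2,4] S\(S\NP)   <
    [2,3] "river" : PP
    [3,4] "cat" : (S\(S\NP))\PP

[0,1] NP  lex  "built"
[1,2] (S\NP)\NP  lex  "the"
[0,2] S\NP  <  k=1
[2,3] PP  lex  "river"
[3,4] (S\(S\NP))\PP  lex  "cat"
[2,4] S\(S\NP)  <  k=3
[0,4] S  <  k=2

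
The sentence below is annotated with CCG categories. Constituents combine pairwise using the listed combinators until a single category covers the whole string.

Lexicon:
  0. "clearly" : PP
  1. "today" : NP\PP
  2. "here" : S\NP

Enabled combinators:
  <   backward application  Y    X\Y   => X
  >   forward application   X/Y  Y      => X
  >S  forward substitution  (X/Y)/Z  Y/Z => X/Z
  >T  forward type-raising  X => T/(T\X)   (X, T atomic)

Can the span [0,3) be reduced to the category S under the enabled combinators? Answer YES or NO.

YES

[0,3] S   <
  [0,2] NP   <
    [0,1] "clearly" : PP
    [1,2] "today" : NP\PP
  [2,3] "here" : S\NP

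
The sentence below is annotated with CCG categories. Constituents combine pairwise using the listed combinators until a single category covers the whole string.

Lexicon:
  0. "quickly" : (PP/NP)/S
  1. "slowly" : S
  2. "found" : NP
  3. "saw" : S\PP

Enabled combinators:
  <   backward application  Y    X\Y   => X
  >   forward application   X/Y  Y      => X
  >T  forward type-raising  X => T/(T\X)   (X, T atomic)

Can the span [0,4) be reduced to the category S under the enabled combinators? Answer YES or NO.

YES

[0,4] S   <
  [0,3] PP   >
    [0,2] PP/NP   >
      [0,1] "quickly" : (PP/NP)/S
      [1,2] "slowly" : S
    [2,3] "found" : NP
  [3,4] "saw" : S\PP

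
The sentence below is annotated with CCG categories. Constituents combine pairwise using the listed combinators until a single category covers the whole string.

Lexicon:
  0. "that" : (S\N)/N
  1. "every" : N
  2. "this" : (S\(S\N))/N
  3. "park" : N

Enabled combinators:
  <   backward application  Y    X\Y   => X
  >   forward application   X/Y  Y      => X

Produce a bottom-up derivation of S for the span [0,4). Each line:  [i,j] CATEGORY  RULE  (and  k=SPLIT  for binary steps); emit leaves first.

[0,1] (S\N)/N  lex  "that"
[1,2] N  lex  "every"
[0,2] S\N  >  k=1
[2,3] (S\(S\N))/N  lex  "this"
[3,4] N  lex  "park"
[2,4] S\(S\N)  >  k=3
[0,4] S  <  k=2

[0,4] S   <
  [0,2] S\N   >
    [0,1] "that" : (S\N)/N
    [1,2] "every" : N
  [2,4] S\(S\N)   >
    [2,3] "this" : (S\(S\N))/N
    [3,4] "park" : N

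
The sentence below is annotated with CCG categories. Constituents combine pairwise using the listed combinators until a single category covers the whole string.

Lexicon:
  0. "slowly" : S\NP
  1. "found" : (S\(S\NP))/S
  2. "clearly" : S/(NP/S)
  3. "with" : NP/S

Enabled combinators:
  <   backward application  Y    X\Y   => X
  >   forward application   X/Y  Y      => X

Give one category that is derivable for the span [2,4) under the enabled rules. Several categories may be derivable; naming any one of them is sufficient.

S

[0,4] S   <
  [0,1] "slowly" : S\NP
  [1,4] S\(S\NP)   >
    [1,2] "found" : (S\(S\NP))/S
    [2,4] S   >
      [2,3] "clearly" : S/(NP/S)
      [3,4] "with" : NP/S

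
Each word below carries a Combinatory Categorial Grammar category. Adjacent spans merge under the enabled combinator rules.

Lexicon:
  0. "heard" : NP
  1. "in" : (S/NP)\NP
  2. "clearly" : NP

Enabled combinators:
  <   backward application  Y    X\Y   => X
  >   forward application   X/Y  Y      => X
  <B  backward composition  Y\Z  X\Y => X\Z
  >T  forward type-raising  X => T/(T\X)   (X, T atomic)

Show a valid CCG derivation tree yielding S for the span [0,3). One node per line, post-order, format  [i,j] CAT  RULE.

[0,1] NP  lex  "heard"
[1,2] (S/NP)\NP  lex  "in"
[0,2] S/NP  <  k=1
[2,3] NP  lex  "clearly"
[0,3] S  >  k=2

[0,3] S   >
  [0,2] S/NP   <
    [0,1] "heard" : NP
    [1,2] "in" : (S/NP)\NP
  [2,3] "clearly" : NP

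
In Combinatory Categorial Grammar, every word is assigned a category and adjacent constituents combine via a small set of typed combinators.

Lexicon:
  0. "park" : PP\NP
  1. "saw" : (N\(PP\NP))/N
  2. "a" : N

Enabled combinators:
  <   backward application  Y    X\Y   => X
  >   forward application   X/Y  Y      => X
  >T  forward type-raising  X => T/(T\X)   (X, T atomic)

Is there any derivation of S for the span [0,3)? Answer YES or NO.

NO

PP\NP (N\(PP\NP))/N N
CKY chart[0,3] = {N, N/(N\N), NP/(NP\N), PP/(PP\N), S/(S\N)}; S ∉ chart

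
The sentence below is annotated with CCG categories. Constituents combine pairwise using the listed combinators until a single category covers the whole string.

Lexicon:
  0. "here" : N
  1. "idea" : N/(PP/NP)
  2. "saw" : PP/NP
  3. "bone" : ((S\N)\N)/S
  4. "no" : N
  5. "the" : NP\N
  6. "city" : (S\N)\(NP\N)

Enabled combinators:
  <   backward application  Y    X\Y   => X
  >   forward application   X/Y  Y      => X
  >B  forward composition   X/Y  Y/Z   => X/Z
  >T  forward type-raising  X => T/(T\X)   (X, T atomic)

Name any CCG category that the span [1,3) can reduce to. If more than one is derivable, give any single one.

[0,7] S   <
  [0,1] "here" : N
  [1,7] S\N   <
    [1,3] N   >
      [1,2] "idea" : N/(PP/NP)
      [2,3] "saw" : PP/NP
    [3,7] (S\N)\N   >
      [3,4] "bone" : ((S\N)\N)/S
      [4,7] S   >
        [4,5] S/(S\N)   >T
          [4,5] "no" : N
        [5,7] S\N   <
          [5,6] "the" : NP\N
          [6,7] "city" : (S\N)\(NP\N)

N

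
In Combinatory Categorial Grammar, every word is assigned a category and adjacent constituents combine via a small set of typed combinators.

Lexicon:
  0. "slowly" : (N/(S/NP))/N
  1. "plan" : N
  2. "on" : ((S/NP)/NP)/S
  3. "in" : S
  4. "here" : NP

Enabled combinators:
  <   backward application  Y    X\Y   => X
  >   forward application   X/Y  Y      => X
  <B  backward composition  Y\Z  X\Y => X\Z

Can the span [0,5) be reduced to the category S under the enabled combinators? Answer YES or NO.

(N/(S/NP))/N N ((S/NP)/NP)/S S NP
CKY chart[0,5] = {N}; S ∉ chart

NO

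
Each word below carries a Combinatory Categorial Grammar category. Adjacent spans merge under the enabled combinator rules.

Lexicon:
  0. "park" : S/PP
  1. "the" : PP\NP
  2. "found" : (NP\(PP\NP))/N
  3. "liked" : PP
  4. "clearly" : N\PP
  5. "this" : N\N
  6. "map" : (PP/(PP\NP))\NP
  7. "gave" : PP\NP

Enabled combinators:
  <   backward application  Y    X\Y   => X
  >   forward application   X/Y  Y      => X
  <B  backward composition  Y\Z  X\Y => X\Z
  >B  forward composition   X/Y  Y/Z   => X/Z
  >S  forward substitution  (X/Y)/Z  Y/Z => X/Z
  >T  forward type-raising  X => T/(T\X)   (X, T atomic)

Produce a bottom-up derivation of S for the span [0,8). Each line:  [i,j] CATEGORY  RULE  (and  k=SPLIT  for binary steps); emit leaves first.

[0,1] S/PP  lex  "park"
[1,2] PP\NP  lex  "the"
[2,3] (NP\(PP\NP))/N  lex  "found"
[3,4] PP  lex  "liked"
[3,4] N/(N\PP)  >T
[4,5] N\PP  lex  "clearly"
[5,6] N\N  lex  "this"
[4,6] N\PP  <B  k=5
[3,6] N  >  k=4
[2,6] NP\(PP\NP)  >  k=3
[1,6] NP  <  k=2
[6,7] (PP/(PP\NP))\NP  lex  "map"
[1,7] PP/(PP\NP)  <  k=6
[7,8] PP\NP  lex  "gave"
[1,8] PP  >  k=7
[0,8] S  >  k=1

[0,8] S   >
  [0,1] "park" : S/PP
  [1,8] PP   >
    [1,7] PP/(PP\NP)   <
      [1,6] NP   <
        [1,2] "the" : PP\NP
        [2,6] NP\(PP\NP)   >
          [2,3] "found" : (NP\(PP\NP))/N
          [3,6] N   >
            [3,4] N/(N\PP)   >T
              [3,4] "liked" : PP
            [4,6] N\PP   <B
              [4,5] "clearly" : N\PP
              [5,6] "this" : N\N
      [6,7] "map" : (PP/(PP\NP))\NP
    [7,8] "gave" : PP\NP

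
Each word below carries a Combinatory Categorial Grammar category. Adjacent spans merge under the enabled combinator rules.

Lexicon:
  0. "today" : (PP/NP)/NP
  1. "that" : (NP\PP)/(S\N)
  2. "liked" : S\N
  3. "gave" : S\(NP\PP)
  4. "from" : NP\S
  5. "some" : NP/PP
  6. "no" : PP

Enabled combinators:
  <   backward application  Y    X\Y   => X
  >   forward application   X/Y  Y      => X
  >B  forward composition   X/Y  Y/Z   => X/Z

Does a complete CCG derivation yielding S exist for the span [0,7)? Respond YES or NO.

NO

(PP/NP)/NP (NP\PP)/(S\N) S\N S\(NP\PP) NP\S NP/PP PP
CKY chart[0,7] = {PP}; S ∉ chart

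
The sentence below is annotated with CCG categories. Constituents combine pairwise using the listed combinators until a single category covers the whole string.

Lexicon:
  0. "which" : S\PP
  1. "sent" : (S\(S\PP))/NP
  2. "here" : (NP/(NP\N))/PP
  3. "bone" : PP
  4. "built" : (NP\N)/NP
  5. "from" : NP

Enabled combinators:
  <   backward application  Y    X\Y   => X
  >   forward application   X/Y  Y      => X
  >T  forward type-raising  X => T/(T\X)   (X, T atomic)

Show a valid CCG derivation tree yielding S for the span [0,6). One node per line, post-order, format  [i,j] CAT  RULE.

[0,1] S\PP  lex  "which"
[1,2] (S\(S\PP))/NP  lex  "sent"
[2,3] (NP/(NP\N))/PP  lex  "here"
[3,4] PP  lex  "bone"
[2,4] NP/(NP\N)  >  k=3
[4,5] (NP\N)/NP  lex  "built"
[5,6] NP  lex  "from"
[4,6] NP\N  >  k=5
[2,6] NP  >  k=4
[1,6] S\(S\PP)  >  k=2
[0,6] S  <  k=1

[0,6] S   <
  [0,1] "which" : S\PP
  [1,6] S\(S\PP)   >
    [1,2] "sent" : (S\(S\PP))/NP
    [2,6] NP   >
      [2,4] NP/(NP\N)   >
        [2,3] "here" : (NP/(NP\N))/PP
        [3,4] "bone" : PP
      [4,6] NP\N   >
        [4,5] "built" : (NP\N)/NP
        [5,6] "from" : NP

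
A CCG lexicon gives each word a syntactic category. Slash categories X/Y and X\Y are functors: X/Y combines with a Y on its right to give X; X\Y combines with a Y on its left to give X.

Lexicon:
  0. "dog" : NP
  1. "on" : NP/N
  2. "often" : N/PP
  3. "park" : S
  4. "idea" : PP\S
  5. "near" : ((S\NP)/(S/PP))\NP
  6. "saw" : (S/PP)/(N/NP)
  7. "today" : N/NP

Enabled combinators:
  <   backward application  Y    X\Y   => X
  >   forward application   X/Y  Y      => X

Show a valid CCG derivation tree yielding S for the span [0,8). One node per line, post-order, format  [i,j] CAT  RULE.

[0,1] NP  lex  "dog"
[1,2] NP/N  lex  "on"
[2,3] N/PP  lex  "often"
[3,4] S  lex  "park"
[4,5] PP\S  lex  "idea"
[3,5] PP  <  k=4
[2,5] N  >  k=3
[1,5] NP  >  k=2
[5,6] ((S\NP)/(S/PP))\NP  lex  "near"
[1,6] (S\NP)/(S/PP)  <  k=5
[6,7] (S/PP)/(N/NP)  lex  "saw"
[7,8] N/NP  lex  "today"
[6,8] S/PP  >  k=7
[1,8] S\NP  >  k=6
[0,8] S  <  k=1

[0,8] S   <
  [0,1] "dog" : NP
  [1,8] S\NP   >
    [1,6] (S\NP)/(S/PP)   <
      [1,5] NP   >
        [1,2] "on" : NP/N
        [2,5] N   >
          [2,3] "often" : N/PP
          [3,5] PP   <
            [3,4] "park" : S
            [4,5] "idea" : PP\S
      [5,6] "near" : ((S\NP)/(S/PP))\NP
    [6,8] S/PP   >
      [6,7] "saw" : (S/PP)/(N/NP)
      [7,8] "today" : N/NP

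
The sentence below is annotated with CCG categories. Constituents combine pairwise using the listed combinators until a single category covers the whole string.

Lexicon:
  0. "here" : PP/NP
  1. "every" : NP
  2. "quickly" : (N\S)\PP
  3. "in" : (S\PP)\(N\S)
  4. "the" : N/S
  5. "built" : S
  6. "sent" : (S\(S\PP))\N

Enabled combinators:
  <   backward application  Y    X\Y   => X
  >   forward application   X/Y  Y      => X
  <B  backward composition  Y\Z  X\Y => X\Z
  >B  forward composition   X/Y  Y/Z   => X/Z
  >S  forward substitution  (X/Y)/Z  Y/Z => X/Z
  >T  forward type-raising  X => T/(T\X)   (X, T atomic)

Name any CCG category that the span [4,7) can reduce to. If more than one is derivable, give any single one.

S\(S\PP)

[0,7] S   <
  [0,4] S\PP   <
    [0,3] N\S   <
      [0,2] PP   >
        [0,1] "here" : PP/NP
        [1,2] "every" : NP
      [2,3] "quickly" : (N\S)\PP
    [3,4] "in" : (S\PP)\(N\S)
  [4,7] S\(S\PP)   <
    [4,6] N   >
      [4,5] "the" : N/S
      [5,6] "built" : S
    [6,7] "sent" : (S\(S\PP))\N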